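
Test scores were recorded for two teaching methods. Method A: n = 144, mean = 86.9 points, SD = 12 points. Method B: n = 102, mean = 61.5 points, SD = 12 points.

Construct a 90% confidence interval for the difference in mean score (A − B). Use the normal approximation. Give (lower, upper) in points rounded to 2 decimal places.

Standard errors of each mean: 12/√144 = 1.0000 and 12/√102 = 1.1882.
SE(x̄₁ − x̄₂) = √(1.0000² + 1.1882²) = 1.5530 for independent samples with unequal variances.
With z* = 1.645, the margin is 1.645 × 1.5530 = 2.5547.
x̄₁ − x̄₂ = 86.9 − 61.5 = 25.4000; the interval is 25.4000 ± 2.5547 = (22.85, 27.95).

(22.85, 27.95)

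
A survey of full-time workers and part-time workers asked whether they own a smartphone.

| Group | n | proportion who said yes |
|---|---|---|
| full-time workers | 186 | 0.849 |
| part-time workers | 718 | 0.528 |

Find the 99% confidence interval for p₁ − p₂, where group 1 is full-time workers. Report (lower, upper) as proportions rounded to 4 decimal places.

SE₁ = √(p̂₁(1−p̂₁)/n₁) = √(0.8490·0.1510/186) = 0.02625; SE₂ = √(0.5280·0.4720/718) = 0.01863.
Independent samples: SE of the difference = √(SE₁² + SE₂²) = √(0.0006890625 + 0.0003470769) = 0.03219.
z* for 99% confidence is 2.576, so the margin of error is 2.576 × 0.03219 = 0.08292.
Point estimate p̂₁ − p̂₂ = 0.8490 − 0.5280 = 0.3210.
0.3210 ± 0.08292 → (0.2381, 0.4039).

(0.2381, 0.4039)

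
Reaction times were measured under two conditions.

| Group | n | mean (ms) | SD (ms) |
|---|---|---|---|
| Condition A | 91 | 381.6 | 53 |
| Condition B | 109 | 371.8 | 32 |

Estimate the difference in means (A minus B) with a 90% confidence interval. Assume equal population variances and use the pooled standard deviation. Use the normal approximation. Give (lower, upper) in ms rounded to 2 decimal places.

s_p = √[((n₁−1)s₁² + (n₂−1)s₂²)/(n₁+n₂−2)] = √[(90·53² + 108·32²)/198] = 42.8411.
SE = 42.8411·√(1/91 + 1/109) = 6.0833.
With z* = 1.645, margin = 1.645 × 6.0833 = 10.0070.
x̄₁ − x̄₂ = 381.6 − 371.8 = 9.8000; interval 9.8000 ± 10.0070 = (-0.21, 19.81).

(-0.21, 19.81)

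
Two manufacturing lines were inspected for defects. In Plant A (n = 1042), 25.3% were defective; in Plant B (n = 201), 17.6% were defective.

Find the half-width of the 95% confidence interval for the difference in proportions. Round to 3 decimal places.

0.059

The two standard errors are √(0.2530×0.7470/1042) = 0.01347 and √(0.1760×0.8240/201) = 0.02686.
Because the samples are independent, SE_diff = √(0.01347² + 0.02686²) = 0.03005.
Using z* = 1.960 for 95%, ME = 1.960 × 0.03005 = 0.05890.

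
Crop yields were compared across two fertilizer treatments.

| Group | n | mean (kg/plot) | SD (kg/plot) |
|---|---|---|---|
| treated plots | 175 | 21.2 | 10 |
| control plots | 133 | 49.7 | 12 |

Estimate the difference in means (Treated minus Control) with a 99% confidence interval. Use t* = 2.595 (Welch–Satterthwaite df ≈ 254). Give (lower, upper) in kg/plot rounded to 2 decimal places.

Standard errors of each mean: 10/√175 = 0.7559 and 12/√133 = 1.0405.
SE(x̄₁ − x̄₂) = √(0.7559² + 1.0405²) = 1.2861 for independent samples with unequal variances.
With t* = 2.595, the margin is 2.595 × 1.2861 = 3.3374.
x̄₁ − x̄₂ = 21.2 − 49.7 = -28.5000; the interval is -28.5000 ± 3.3374 = (-31.84, -25.16).

(-31.84, -25.16)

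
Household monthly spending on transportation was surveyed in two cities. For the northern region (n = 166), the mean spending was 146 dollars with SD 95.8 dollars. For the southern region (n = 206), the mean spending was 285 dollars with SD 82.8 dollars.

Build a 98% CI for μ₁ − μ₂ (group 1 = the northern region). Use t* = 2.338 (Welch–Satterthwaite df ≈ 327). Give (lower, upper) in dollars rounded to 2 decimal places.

(-161.00, -117.00)

Per-group SEs: s₁/√n₁ = 95.8/√166 = 7.4355, s₂/√n₂ = 82.8/√206 = 5.7689.
Unpooled SE of the difference: √(55.28666025 + 33.28020721) = 9.4110.
Margin of error = t* · SE = 2.338 × 9.4110 = 22.0029.
x̄₁ − x̄₂ = 146 − 285 = -139.0000.
CI: -139.0000 ± 22.0029 = (-161.00, -117.00).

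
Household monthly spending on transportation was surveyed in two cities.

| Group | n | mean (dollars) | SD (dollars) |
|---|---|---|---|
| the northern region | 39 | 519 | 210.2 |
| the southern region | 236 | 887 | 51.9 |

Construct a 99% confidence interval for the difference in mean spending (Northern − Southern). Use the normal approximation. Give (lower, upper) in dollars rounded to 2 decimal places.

Standard errors of each mean: 210.2/√39 = 33.6589 and 51.9/√236 = 3.3784.
SE(x̄₁ − x̄₂) = √(33.6589² + 3.3784²) = 33.8280 for independent samples with unequal variances.
With z* = 2.576, the margin is 2.576 × 33.8280 = 87.1409.
x̄₁ − x̄₂ = 519 − 887 = -368.0000; the interval is -368.0000 ± 87.1409 = (-455.14, -280.86).

(-455.14, -280.86)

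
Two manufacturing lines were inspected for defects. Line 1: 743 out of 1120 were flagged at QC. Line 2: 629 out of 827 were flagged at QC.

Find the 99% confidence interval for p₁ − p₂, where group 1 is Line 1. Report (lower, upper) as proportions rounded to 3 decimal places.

(-0.150, -0.044)

Sample proportions: 743/1120 = 0.6634, 629/827 = 0.7606.
Each SE is √(p̂(1−p̂)/n): √(0.6634·0.3366/1120) = 0.01412 and √(0.7606·0.2394/827) = 0.01484.
SE(p̂₁ − p̂₂) = √(SE₁² + SE₂²) = √(0.0001993744 + 0.0002202256) = 0.02048, since the two samples are independent.
At 99% confidence z* = 2.576; margin = 2.576 × 0.02048 = 0.05276.
The difference is 0.6634 − 0.7606 = -0.0972, so the interval is -0.0972 ± 0.05276 = (-0.150, -0.044).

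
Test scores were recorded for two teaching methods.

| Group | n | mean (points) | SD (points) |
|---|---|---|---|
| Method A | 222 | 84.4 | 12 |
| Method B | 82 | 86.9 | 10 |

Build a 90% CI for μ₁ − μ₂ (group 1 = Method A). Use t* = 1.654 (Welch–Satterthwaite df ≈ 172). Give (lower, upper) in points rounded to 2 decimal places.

Per-group SEs: s₁/√n₁ = 12/√222 = 0.8054, s₂/√n₂ = 10/√82 = 1.1043.
Unpooled SE of the difference: √(0.64866916 + 1.21947849) = 1.3668.
Margin of error = t* · SE = 1.654 × 1.3668 = 2.2607.
x̄₁ − x̄₂ = 84.4 − 86.9 = -2.5000.
CI: -2.5000 ± 2.2607 = (-4.76, -0.24).

(-4.76, -0.24)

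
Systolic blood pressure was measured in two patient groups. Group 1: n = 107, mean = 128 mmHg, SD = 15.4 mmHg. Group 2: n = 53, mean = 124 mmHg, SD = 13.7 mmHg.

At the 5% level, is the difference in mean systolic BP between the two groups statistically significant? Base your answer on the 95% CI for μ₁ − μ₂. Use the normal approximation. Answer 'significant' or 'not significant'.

not significant

SE₁ = s₁/√n₁ = 15.4/√107 = 1.4888; SE₂ = 13.7/√53 = 1.8818.
Independent samples, unequal variances: SE_diff = √(SE₁² + SE₂²) = √(2.21652544 + 3.54117124) = 2.3995.
z* = 1.960, so margin of error = 1.960 × 2.3995 = 4.7030.
Difference in means = 128 − 124 = 4.0000.
4.0000 ± 4.7030 → (-0.7030, 8.7030).
The interval (-0.7030, 8.7030) contains 0, so the difference is not significant.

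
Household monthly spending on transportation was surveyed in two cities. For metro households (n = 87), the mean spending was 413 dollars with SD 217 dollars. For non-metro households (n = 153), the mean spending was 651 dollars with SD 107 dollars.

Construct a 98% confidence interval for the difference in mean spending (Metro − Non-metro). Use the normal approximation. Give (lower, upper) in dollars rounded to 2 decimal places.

SE₁ = s₁/√n₁ = 217/√87 = 23.2648; SE₂ = 107/√153 = 8.6504.
Independent samples, unequal variances: SE_diff = √(SE₁² + SE₂²) = √(541.25091904 + 74.82942016) = 24.8210.
z* = 2.326, so margin of error = 2.326 × 24.8210 = 57.7336.
Difference in means = 413 − 651 = -238.0000.
-238.0000 ± 57.7336 → (-295.73, -180.27).

(-295.73, -180.27)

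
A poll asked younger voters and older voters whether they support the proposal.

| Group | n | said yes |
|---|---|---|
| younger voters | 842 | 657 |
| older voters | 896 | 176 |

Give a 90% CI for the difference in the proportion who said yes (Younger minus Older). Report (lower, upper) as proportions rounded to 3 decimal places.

(0.552, 0.616)

p̂₁ = 657/842 = 0.7803 and p̂₂ = 176/896 = 0.1964.
SE₁ = √(p̂₁(1−p̂₁)/n₁) = √(0.7803·0.2197/842) = 0.01427; SE₂ = √(0.1964·0.8036/896) = 0.01327.
Independent samples: SE of the difference = √(SE₁² + SE₂²) = √(0.0002036329 + 0.0001760929) = 0.01949.
z* for 90% confidence is 1.645, so the margin of error is 1.645 × 0.01949 = 0.03206.
Point estimate p̂₁ − p̂₂ = 0.7803 − 0.1964 = 0.5839.
0.5839 ± 0.03206 → (0.552, 0.616).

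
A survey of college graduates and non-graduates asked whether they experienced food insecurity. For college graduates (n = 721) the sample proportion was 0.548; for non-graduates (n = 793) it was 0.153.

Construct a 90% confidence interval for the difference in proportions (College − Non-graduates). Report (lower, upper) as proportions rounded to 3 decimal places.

SE₁ = √(p̂₁(1−p̂₁)/n₁) = √(0.5480·0.4520/721) = 0.01853; SE₂ = √(0.1530·0.8470/793) = 0.01278.
Independent samples: SE of the difference = √(SE₁² + SE₂²) = √(0.0003433609 + 0.0001633284) = 0.02251.
z* for 90% confidence is 1.645, so the margin of error is 1.645 × 0.02251 = 0.03703.
Point estimate p̂₁ − p̂₂ = 0.5480 − 0.1530 = 0.3950.
0.3950 ± 0.03703 → (0.358, 0.432).

(0.358, 0.432)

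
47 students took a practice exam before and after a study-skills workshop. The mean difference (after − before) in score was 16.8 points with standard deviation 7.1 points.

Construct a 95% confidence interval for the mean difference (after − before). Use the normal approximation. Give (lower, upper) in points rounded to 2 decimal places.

(14.77, 18.83)

Paired design: SE = s_d/√n = 7.1/√47 = 1.0356.
z* = 1.960; margin of error = 1.960 × 1.0356 = 2.0298.
16.8 ± 2.0298 → (14.77, 18.83).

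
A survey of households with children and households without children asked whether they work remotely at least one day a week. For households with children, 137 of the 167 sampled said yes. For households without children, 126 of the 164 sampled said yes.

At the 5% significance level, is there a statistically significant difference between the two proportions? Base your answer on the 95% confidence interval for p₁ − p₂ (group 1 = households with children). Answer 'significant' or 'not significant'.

not significant

First, p̂₁ = 137/167 = 0.8204; p̂₂ = 126/164 = 0.7683.
The two standard errors are √(0.8204×0.1796/167) = 0.02970 and √(0.7683×0.2317/164) = 0.03295.
Because the samples are independent, SE_diff = √(0.02970² + 0.03295²) = 0.04436.
Using z* = 1.960 for 95%, ME = 1.960 × 0.04436 = 0.08695.
p̂₁ − p̂₂ = 0.0521; interval 0.0521 ± 0.08695 gives (-0.03485, 0.13905).
The interval (-0.03485, 0.13905) contains 0, so the difference is not significant.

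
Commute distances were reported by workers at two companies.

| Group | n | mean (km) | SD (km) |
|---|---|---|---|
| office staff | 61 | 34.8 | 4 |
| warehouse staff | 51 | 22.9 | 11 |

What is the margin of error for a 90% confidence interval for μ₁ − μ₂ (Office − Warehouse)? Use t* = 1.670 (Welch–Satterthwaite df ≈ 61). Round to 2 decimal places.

2.71

SE₁ = s₁/√n₁ = 4/√61 = 0.5121; SE₂ = 11/√51 = 1.5403.
Independent samples, unequal variances: SE_diff = √(SE₁² + SE₂²) = √(0.26224641 + 2.37252409) = 1.6232.
t* = 1.670, so margin of error = 1.670 × 1.6232 = 2.7107.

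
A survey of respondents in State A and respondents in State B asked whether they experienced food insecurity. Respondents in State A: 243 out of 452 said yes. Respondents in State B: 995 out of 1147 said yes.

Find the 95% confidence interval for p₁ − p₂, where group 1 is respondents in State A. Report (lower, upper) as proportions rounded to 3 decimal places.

(-0.380, -0.280)

Sample proportions: 243/452 = 0.5376, 995/1147 = 0.8675.
Each SE is √(p̂(1−p̂)/n): √(0.5376·0.4624/452) = 0.02345 and √(0.8675·0.1325/1147) = 0.01001.
SE(p̂₁ − p̂₂) = √(SE₁² + SE₂²) = √(0.0005499025 + 0.0001002001) = 0.02550, since the two samples are independent.
At 95% confidence z* = 1.960; margin = 1.960 × 0.02550 = 0.04998.
The difference is 0.5376 − 0.8675 = -0.3299, so the interval is -0.3299 ± 0.04998 = (-0.380, -0.280).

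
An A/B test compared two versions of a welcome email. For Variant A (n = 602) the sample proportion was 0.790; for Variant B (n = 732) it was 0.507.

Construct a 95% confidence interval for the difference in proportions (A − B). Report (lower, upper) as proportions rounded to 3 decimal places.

The two standard errors are √(0.7900×0.2100/602) = 0.01660 and √(0.5070×0.4930/732) = 0.01848.
Because the samples are independent, SE_diff = √(0.01660² + 0.01848²) = 0.02484.
Using z* = 1.960 for 95%, ME = 1.960 × 0.02484 = 0.04869.
p̂₁ − p̂₂ = 0.2830; interval 0.2830 ± 0.04869 gives (0.234, 0.332).

(0.234, 0.332)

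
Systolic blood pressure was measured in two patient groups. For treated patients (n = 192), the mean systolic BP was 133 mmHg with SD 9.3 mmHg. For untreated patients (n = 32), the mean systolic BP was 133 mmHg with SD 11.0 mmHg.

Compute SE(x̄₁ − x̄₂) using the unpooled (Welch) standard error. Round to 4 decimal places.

Standard errors of each mean: 9.3/√192 = 0.6712 and 11.0/√32 = 1.9445.
SE(x̄₁ − x̄₂) = √(0.6712² + 1.9445²) = 2.0571 for independent samples with unequal variances.

2.0571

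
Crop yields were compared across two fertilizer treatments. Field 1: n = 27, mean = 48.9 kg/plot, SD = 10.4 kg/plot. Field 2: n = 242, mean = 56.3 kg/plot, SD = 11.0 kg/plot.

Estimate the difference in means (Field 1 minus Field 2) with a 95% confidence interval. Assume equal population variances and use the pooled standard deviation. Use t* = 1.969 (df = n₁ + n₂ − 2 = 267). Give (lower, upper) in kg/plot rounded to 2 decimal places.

(-11.77, -3.03)

Pooled variance s_p² = [26·10.4² + 241·11.0²] / (27+242−2) = 119.7497, so s_p = 10.9430.
SE_diff = s_p·√(1/n₁ + 1/n₂) = 10.9430·√(1/27 + 1/242) = 2.2204.
t* = 1.969; margin = 1.969 × 2.2204 = 4.3720.
Difference = 48.9 − 56.3 = -7.4000.
-7.4000 ± 4.3720 → (-11.77, -3.03).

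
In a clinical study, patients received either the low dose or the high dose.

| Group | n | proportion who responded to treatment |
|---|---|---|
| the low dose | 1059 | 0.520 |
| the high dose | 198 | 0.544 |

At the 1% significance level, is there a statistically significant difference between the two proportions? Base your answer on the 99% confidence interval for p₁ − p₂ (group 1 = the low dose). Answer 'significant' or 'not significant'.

The two standard errors are √(0.5200×0.4800/1059) = 0.01535 and √(0.5440×0.4560/198) = 0.03540.
Because the samples are independent, SE_diff = √(0.01535² + 0.03540²) = 0.03858.
Using z* = 2.576 for 99%, ME = 2.576 × 0.03858 = 0.09938.
p̂₁ − p̂₂ = -0.0240; interval -0.0240 ± 0.09938 gives (-0.12338, 0.07538).
The interval (-0.12338, 0.07538) contains 0, so the difference is not significant.

not significant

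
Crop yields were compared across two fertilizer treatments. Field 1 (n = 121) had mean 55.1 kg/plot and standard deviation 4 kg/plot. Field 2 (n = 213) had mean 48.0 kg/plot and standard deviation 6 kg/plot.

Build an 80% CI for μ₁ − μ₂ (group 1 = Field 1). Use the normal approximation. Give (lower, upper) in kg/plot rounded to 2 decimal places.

Per-group SEs: s₁/√n₁ = 4/√121 = 0.3636, s₂/√n₂ = 6/√213 = 0.4111.
Unpooled SE of the difference: √(0.13220496 + 0.16900321) = 0.5488.
Margin of error = z* · SE = 1.282 × 0.5488 = 0.7036.
x̄₁ − x̄₂ = 55.1 − 48.0 = 7.1000.
CI: 7.1000 ± 0.7036 = (6.40, 7.80).

(6.40, 7.80)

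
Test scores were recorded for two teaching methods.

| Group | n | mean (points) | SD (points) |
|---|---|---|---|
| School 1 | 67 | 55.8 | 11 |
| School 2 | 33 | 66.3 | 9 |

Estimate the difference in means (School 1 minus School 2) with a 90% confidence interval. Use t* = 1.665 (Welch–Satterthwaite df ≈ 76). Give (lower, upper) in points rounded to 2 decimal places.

(-13.94, -7.06)

Per-group SEs: s₁/√n₁ = 11/√67 = 1.3439, s₂/√n₂ = 9/√33 = 1.5667.
Unpooled SE of the difference: √(1.80606721 + 2.45454889) = 2.0641.
Margin of error = t* · SE = 1.665 × 2.0641 = 3.4367.
x̄₁ − x̄₂ = 55.8 − 66.3 = -10.5000.
CI: -10.5000 ± 3.4367 = (-13.94, -7.06).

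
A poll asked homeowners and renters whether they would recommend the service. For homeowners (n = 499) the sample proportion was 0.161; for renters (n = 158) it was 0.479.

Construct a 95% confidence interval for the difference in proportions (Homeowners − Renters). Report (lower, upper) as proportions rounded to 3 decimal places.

SE₁ = √(p̂₁(1−p̂₁)/n₁) = √(0.1610·0.8390/499) = 0.01645; SE₂ = √(0.4790·0.5210/158) = 0.03974.
Independent samples: SE of the difference = √(SE₁² + SE₂²) = √(0.0002706025 + 0.0015792676) = 0.04301.
z* for 95% confidence is 1.960, so the margin of error is 1.960 × 0.04301 = 0.08430.
Point estimate p̂₁ − p̂₂ = 0.1610 − 0.4790 = -0.3180.
-0.3180 ± 0.08430 → (-0.402, -0.234).

(-0.402, -0.234)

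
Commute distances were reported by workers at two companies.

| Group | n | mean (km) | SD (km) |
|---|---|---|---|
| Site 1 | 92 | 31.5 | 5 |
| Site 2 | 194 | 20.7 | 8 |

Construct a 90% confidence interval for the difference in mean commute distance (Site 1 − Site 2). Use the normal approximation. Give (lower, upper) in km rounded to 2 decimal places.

(9.52, 12.08)

SE₁ = s₁/√n₁ = 5/√92 = 0.5213; SE₂ = 8/√194 = 0.5744.
Independent samples, unequal variances: SE_diff = √(SE₁² + SE₂²) = √(0.27175369 + 0.32993536) = 0.7757.
z* = 1.645, so margin of error = 1.645 × 0.7757 = 1.2760.
Difference in means = 31.5 − 20.7 = 10.8000.
10.8000 ± 1.2760 → (9.52, 12.08).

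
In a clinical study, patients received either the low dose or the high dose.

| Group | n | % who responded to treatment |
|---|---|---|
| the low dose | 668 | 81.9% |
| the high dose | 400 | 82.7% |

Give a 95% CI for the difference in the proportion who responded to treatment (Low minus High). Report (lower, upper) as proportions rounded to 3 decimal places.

(-0.055, 0.039)

Each SE is √(p̂(1−p̂)/n): √(0.8190·0.1810/668) = 0.01490 and √(0.8270·0.1730/400) = 0.01891.
SE(p̂₁ − p̂₂) = √(SE₁² + SE₂²) = √(0.00022201 + 0.0003575881) = 0.02407, since the two samples are independent.
At 95% confidence z* = 1.960; margin = 1.960 × 0.02407 = 0.04718.
The difference is 0.8190 − 0.8270 = -0.0080, so the interval is -0.0080 ± 0.04718 = (-0.055, 0.039).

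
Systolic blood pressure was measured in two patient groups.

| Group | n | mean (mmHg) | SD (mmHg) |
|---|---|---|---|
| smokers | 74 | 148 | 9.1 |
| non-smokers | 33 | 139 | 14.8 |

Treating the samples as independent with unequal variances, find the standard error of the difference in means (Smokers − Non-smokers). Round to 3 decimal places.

SE₁ = s₁/√n₁ = 9.1/√74 = 1.0579; SE₂ = 14.8/√33 = 2.5763.
Independent samples, unequal variances: SE_diff = √(SE₁² + SE₂²) = √(1.11915241 + 6.63732169) = 2.7850.

2.785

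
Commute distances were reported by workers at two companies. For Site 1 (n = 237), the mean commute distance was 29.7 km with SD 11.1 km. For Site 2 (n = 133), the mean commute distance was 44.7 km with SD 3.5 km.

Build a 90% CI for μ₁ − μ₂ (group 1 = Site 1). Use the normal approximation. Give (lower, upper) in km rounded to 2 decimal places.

Per-group SEs: s₁/√n₁ = 11.1/√237 = 0.7210, s₂/√n₂ = 3.5/√133 = 0.3035.
Unpooled SE of the difference: √(0.519841 + 0.09211225) = 0.7823.
Margin of error = z* · SE = 1.645 × 0.7823 = 1.2869.
x̄₁ − x̄₂ = 29.7 − 44.7 = -15.0000.
CI: -15.0000 ± 1.2869 = (-16.29, -13.71).

(-16.29, -13.71)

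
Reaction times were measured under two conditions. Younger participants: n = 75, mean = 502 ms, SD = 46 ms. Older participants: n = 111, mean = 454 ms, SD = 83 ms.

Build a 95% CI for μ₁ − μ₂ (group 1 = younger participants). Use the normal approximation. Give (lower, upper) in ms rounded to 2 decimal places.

(29.38, 66.62)

SE₁ = s₁/√n₁ = 46/√75 = 5.3116; SE₂ = 83/√111 = 7.8780.
Independent samples, unequal variances: SE_diff = √(SE₁² + SE₂²) = √(28.21309456 + 62.062884) = 9.5014.
z* = 1.960, so margin of error = 1.960 × 9.5014 = 18.6227.
Difference in means = 502 − 454 = 48.0000.
48.0000 ± 18.6227 → (29.38, 66.62).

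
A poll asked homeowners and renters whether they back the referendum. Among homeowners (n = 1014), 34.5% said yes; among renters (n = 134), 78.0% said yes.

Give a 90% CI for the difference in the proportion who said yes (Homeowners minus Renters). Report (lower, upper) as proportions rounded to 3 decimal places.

(-0.499, -0.371)

Each SE is √(p̂(1−p̂)/n): √(0.3450·0.6550/1014) = 0.01493 and √(0.7800·0.2200/134) = 0.03579.
SE(p̂₁ − p̂₂) = √(SE₁² + SE₂²) = √(0.0002229049 + 0.0012809241) = 0.03878, since the two samples are independent.
At 90% confidence z* = 1.645; margin = 1.645 × 0.03878 = 0.06379.
The difference is 0.3450 − 0.7800 = -0.4350, so the interval is -0.4350 ± 0.06379 = (-0.499, -0.371).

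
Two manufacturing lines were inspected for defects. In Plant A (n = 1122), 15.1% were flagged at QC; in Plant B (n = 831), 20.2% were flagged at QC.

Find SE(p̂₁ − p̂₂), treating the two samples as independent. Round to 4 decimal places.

SE₁ = √(p̂₁(1−p̂₁)/n₁) = √(0.1510·0.8490/1122) = 0.01069; SE₂ = √(0.2020·0.7980/831) = 0.01393.
Independent samples: SE of the difference = √(SE₁² + SE₂²) = √(0.0001142761 + 0.0001940449) = 0.01756.

0.0176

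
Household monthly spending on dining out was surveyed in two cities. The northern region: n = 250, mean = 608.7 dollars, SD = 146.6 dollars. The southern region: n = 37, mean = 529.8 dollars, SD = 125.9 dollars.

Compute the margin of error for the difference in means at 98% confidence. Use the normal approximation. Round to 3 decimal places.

52.753

Per-group SEs: s₁/√n₁ = 146.6/√250 = 9.2718, s₂/√n₂ = 125.9/√37 = 20.6978.
Unpooled SE of the difference: √(85.96627524 + 428.39892484) = 22.6796.
Margin of error = z* · SE = 2.326 × 22.6796 = 52.7527.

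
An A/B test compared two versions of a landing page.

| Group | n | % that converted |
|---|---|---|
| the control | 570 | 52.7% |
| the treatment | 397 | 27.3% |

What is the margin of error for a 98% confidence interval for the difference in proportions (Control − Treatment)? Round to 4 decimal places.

Each SE is √(p̂(1−p̂)/n): √(0.5270·0.4730/570) = 0.02091 and √(0.2730·0.7270/397) = 0.02236.
SE(p̂₁ − p̂₂) = √(SE₁² + SE₂²) = √(0.0004372281 + 0.0004999696) = 0.03061, since the two samples are independent.
At 98% confidence z* = 2.326; margin = 2.326 × 0.03061 = 0.07120.

0.0712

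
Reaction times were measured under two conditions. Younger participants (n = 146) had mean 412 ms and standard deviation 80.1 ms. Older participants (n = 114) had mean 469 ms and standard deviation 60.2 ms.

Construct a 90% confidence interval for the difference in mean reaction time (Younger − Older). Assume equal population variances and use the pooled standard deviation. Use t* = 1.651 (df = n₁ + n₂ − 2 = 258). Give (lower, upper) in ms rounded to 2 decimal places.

(-71.87, -42.13)

Pooled variance s_p² = [145·80.1² + 113·60.2²] / (146+114−2) = 5193.1704, so s_p = 72.0637.
SE_diff = s_p·√(1/n₁ + 1/n₂) = 72.0637·√(1/146 + 1/114) = 9.0069.
t* = 1.651; margin = 1.651 × 9.0069 = 14.8704.
Difference = 412 − 469 = -57.0000.
-57.0000 ± 14.8704 → (-71.87, -42.13).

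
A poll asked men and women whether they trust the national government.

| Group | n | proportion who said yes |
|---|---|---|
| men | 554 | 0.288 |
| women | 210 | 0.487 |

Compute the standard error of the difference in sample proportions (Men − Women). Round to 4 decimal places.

0.0395

The two standard errors are √(0.2880×0.7120/554) = 0.01924 and √(0.4870×0.5130/210) = 0.03449.
Because the samples are independent, SE_diff = √(0.01924² + 0.03449²) = 0.03949.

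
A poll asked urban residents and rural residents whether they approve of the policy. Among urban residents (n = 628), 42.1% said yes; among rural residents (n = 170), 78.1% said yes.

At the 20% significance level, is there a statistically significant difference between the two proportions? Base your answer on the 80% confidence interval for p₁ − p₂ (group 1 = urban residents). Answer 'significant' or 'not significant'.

significant

The two standard errors are √(0.4210×0.5790/628) = 0.01970 and √(0.7810×0.2190/170) = 0.03172.
Because the samples are independent, SE_diff = √(0.01970² + 0.03172²) = 0.03734.
Using z* = 1.282 for 80%, ME = 1.282 × 0.03734 = 0.04787.
p̂₁ − p̂₂ = -0.3600; interval -0.3600 ± 0.04787 gives (-0.40787, -0.31213).
The interval (-0.40787, -0.31213) does not contain 0, so the difference is significant.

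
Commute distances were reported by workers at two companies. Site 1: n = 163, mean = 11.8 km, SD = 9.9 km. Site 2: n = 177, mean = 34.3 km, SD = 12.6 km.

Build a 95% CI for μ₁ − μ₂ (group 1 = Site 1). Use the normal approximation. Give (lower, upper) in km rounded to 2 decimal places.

SE₁ = s₁/√n₁ = 9.9/√163 = 0.7754; SE₂ = 12.6/√177 = 0.9471.
Independent samples, unequal variances: SE_diff = √(SE₁² + SE₂²) = √(0.60124516 + 0.89699841) = 1.2240.
z* = 1.960, so margin of error = 1.960 × 1.2240 = 2.3990.
Difference in means = 11.8 − 34.3 = -22.5000.
-22.5000 ± 2.3990 → (-24.90, -20.10).

(-24.90, -20.10)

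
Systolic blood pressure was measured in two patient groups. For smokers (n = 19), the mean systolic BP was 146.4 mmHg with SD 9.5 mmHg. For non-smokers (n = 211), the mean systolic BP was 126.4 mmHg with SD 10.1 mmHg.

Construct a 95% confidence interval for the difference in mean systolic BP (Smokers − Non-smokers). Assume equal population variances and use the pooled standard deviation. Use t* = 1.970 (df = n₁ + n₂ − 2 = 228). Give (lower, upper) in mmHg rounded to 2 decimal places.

(15.26, 24.74)

Pooled variance s_p² = [18·9.5² + 210·10.1²] / (19+211−2) = 101.0816, so s_p = 10.0539.
SE_diff = s_p·√(1/n₁ + 1/n₂) = 10.0539·√(1/19 + 1/211) = 2.4081.
t* = 1.970; margin = 1.970 × 2.4081 = 4.7440.
Difference = 146.4 − 126.4 = 20.0000.
20.0000 ± 4.7440 → (15.26, 24.74).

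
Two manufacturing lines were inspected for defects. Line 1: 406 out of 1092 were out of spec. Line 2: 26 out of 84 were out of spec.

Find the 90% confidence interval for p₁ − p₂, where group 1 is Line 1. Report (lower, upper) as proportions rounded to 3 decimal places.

(-0.024, 0.149)

First, p̂₁ = 406/1092 = 0.3718; p̂₂ = 26/84 = 0.3095.
The two standard errors are √(0.3718×0.6282/1092) = 0.01462 and √(0.3095×0.6905/84) = 0.05044.
Because the samples are independent, SE_diff = √(0.01462² + 0.05044²) = 0.05252.
Using z* = 1.645 for 90%, ME = 1.645 × 0.05252 = 0.08640.
p̂₁ − p̂₂ = 0.0623; interval 0.0623 ± 0.08640 gives (-0.024, 0.149).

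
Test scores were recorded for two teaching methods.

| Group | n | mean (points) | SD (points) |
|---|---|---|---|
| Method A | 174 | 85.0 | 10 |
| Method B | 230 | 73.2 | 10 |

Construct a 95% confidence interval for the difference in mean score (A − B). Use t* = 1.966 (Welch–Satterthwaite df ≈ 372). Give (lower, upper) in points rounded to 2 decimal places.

SE₁ = s₁/√n₁ = 10/√174 = 0.7581; SE₂ = 10/√230 = 0.6594.
Independent samples, unequal variances: SE_diff = √(SE₁² + SE₂²) = √(0.57471561 + 0.43480836) = 1.0048.
t* = 1.966, so margin of error = 1.966 × 1.0048 = 1.9754.
Difference in means = 85.0 − 73.2 = 11.8000.
11.8000 ± 1.9754 → (9.82, 13.78).

(9.82, 13.78)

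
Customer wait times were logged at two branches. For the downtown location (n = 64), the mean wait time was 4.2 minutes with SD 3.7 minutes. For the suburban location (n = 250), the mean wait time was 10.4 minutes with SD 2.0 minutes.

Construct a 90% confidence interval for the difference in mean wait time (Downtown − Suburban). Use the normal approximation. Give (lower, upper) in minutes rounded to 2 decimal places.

Standard errors of each mean: 3.7/√64 = 0.4625 and 2.0/√250 = 0.1265.
SE(x̄₁ − x̄₂) = √(0.4625² + 0.1265²) = 0.4795 for independent samples with unequal variances.
With z* = 1.645, the margin is 1.645 × 0.4795 = 0.7888.
x̄₁ − x̄₂ = 4.2 − 10.4 = -6.2000; the interval is -6.2000 ± 0.7888 = (-6.99, -5.41).

(-6.99, -5.41)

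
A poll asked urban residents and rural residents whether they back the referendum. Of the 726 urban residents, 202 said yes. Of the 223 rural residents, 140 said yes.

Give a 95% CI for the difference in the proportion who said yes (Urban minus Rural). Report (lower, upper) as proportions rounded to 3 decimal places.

(-0.421, -0.278)

Sample proportions: 202/726 = 0.2782, 140/223 = 0.6278.
Each SE is √(p̂(1−p̂)/n): √(0.2782·0.7218/726) = 0.01663 and √(0.6278·0.3722/223) = 0.03237.
SE(p̂₁ − p̂₂) = √(SE₁² + SE₂²) = √(0.0002765569 + 0.0010478169) = 0.03639, since the two samples are independent.
At 95% confidence z* = 1.960; margin = 1.960 × 0.03639 = 0.07132.
The difference is 0.2782 − 0.6278 = -0.3496, so the interval is -0.3496 ± 0.07132 = (-0.421, -0.278).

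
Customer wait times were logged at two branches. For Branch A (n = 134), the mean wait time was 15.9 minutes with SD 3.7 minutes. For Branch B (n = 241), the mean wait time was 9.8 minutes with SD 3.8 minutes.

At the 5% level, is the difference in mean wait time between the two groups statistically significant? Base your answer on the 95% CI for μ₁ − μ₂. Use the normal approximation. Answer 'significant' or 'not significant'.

significant

SE₁ = s₁/√n₁ = 3.7/√134 = 0.3196; SE₂ = 3.8/√241 = 0.2448.
Independent samples, unequal variances: SE_diff = √(SE₁² + SE₂²) = √(0.10214416 + 0.05992704) = 0.4026.
z* = 1.960, so margin of error = 1.960 × 0.4026 = 0.7891.
Difference in means = 15.9 − 9.8 = 6.1000.
6.1000 ± 0.7891 → (5.3109, 6.8891).
The interval (5.3109, 6.8891) does not contain 0, so the difference is significant.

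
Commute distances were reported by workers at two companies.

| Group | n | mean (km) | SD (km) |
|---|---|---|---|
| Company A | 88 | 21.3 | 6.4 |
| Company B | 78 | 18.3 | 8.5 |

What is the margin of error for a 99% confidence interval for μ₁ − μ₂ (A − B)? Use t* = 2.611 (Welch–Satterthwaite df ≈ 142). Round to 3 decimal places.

3.080

SE₁ = s₁/√n₁ = 6.4/√88 = 0.6822; SE₂ = 8.5/√78 = 0.9624.
Independent samples, unequal variances: SE_diff = √(SE₁² + SE₂²) = √(0.46539684 + 0.92621376) = 1.1797.
t* = 2.611, so margin of error = 2.611 × 1.1797 = 3.0802.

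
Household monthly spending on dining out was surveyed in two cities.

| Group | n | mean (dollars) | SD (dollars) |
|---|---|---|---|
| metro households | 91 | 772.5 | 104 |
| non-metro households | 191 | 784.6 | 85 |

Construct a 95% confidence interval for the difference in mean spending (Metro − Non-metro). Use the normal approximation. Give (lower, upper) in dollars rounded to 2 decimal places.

Per-group SEs: s₁/√n₁ = 104/√91 = 10.9022, s₂/√n₂ = 85/√191 = 6.1504.
Unpooled SE of the difference: √(118.85796484 + 37.82742016) = 12.5174.
Margin of error = z* · SE = 1.960 × 12.5174 = 24.5341.
x̄₁ − x̄₂ = 772.5 − 784.6 = -12.1000.
CI: -12.1000 ± 24.5341 = (-36.63, 12.43).

(-36.63, 12.43)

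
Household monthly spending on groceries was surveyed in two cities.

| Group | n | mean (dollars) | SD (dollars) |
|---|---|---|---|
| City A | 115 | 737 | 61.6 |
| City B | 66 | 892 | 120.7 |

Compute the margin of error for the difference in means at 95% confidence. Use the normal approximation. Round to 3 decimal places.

Per-group SEs: s₁/√n₁ = 61.6/√115 = 5.7442, s₂/√n₂ = 120.7/√66 = 14.8571.
Unpooled SE of the difference: √(32.99583364 + 220.73342041) = 15.9289.
Margin of error = z* · SE = 1.960 × 15.9289 = 31.2206.

31.221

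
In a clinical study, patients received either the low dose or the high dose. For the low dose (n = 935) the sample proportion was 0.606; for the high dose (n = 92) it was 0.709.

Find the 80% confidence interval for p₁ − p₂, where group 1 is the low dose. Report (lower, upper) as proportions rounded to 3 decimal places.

The two standard errors are √(0.6060×0.3940/935) = 0.01598 and √(0.7090×0.2910/92) = 0.04736.
Because the samples are independent, SE_diff = √(0.01598² + 0.04736²) = 0.04998.
Using z* = 1.282 for 80%, ME = 1.282 × 0.04998 = 0.06407.
p̂₁ − p̂₂ = -0.1030; interval -0.1030 ± 0.06407 gives (-0.167, -0.039).

(-0.167, -0.039)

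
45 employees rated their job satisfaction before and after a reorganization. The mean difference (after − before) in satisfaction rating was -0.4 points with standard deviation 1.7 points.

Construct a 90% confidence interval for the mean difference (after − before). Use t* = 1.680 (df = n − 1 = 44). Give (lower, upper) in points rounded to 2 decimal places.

(-0.83, 0.03)

Paired design: SE = s_d/√n = 1.7/√45 = 0.2534.
t* = 1.680; margin of error = 1.680 × 0.2534 = 0.4257.
-0.4 ± 0.4257 → (-0.83, 0.03).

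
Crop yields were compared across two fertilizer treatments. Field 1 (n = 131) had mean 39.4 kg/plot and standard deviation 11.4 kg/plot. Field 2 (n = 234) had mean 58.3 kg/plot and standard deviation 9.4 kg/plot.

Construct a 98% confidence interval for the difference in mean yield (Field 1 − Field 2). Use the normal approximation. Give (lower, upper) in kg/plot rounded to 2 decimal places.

SE₁ = s₁/√n₁ = 11.4/√131 = 0.9960; SE₂ = 9.4/√234 = 0.6145.
Independent samples, unequal variances: SE_diff = √(SE₁² + SE₂²) = √(0.992016 + 0.37761025) = 1.1703.
z* = 2.326, so margin of error = 2.326 × 1.1703 = 2.7221.
Difference in means = 39.4 − 58.3 = -18.9000.
-18.9000 ± 2.7221 → (-21.62, -16.18).

(-21.62, -16.18)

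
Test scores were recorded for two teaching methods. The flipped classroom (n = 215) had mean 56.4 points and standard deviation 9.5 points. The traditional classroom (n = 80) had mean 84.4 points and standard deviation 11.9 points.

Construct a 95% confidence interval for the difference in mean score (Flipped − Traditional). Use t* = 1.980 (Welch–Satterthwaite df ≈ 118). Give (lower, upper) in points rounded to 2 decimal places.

SE₁ = s₁/√n₁ = 9.5/√215 = 0.6479; SE₂ = 11.9/√80 = 1.3305.
Independent samples, unequal variances: SE_diff = √(SE₁² + SE₂²) = √(0.41977441 + 1.77023025) = 1.4799.
t* = 1.980, so margin of error = 1.980 × 1.4799 = 2.9302.
Difference in means = 56.4 − 84.4 = -28.0000.
-28.0000 ± 2.9302 → (-30.93, -25.07).

(-30.93, -25.07)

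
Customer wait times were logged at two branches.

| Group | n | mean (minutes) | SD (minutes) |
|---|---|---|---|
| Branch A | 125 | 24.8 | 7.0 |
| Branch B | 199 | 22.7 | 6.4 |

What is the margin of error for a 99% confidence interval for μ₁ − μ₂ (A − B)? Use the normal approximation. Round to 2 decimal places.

1.99

SE₁ = s₁/√n₁ = 7.0/√125 = 0.6261; SE₂ = 6.4/√199 = 0.4537.
Independent samples, unequal variances: SE_diff = √(SE₁² + SE₂²) = √(0.39200121 + 0.20584369) = 0.7732.
z* = 2.576, so margin of error = 2.576 × 0.7732 = 1.9918.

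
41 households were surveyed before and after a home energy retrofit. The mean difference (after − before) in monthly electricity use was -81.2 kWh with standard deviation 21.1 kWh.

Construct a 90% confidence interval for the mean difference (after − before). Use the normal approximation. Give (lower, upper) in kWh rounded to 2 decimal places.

Paired design: SE = s_d/√n = 21.1/√41 = 3.2953.
z* = 1.645; margin of error = 1.645 × 3.2953 = 5.4208.
-81.2 ± 5.4208 → (-86.62, -75.78).

(-86.62, -75.78)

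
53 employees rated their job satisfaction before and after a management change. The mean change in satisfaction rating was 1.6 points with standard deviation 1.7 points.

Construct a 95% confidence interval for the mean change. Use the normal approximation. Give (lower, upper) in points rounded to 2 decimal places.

Paired design: SE = s_d/√n = 1.7/√53 = 0.2335.
z* = 1.960; margin of error = 1.960 × 0.2335 = 0.4577.
1.6 ± 0.4577 → (1.14, 2.06).

(1.14, 2.06)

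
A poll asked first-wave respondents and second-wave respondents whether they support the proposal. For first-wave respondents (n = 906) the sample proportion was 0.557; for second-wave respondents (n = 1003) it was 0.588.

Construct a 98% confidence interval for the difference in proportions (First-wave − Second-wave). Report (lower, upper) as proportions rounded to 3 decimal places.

(-0.084, 0.022)

SE₁ = √(p̂₁(1−p̂₁)/n₁) = √(0.5570·0.4430/906) = 0.01650; SE₂ = √(0.5880·0.4120/1003) = 0.01554.
Independent samples: SE of the difference = √(SE₁² + SE₂²) = √(0.00027225 + 0.0002414916) = 0.02267.
z* for 98% confidence is 2.326, so the margin of error is 2.326 × 0.02267 = 0.05273.
Point estimate p̂₁ − p̂₂ = 0.5570 − 0.5880 = -0.0310.
-0.0310 ± 0.05273 → (-0.084, 0.022).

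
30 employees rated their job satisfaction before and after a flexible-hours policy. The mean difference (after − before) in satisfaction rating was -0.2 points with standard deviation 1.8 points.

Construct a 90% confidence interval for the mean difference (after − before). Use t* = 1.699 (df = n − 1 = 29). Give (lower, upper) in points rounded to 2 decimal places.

Paired design: SE = s_d/√n = 1.8/√30 = 0.3286.
t* = 1.699; margin of error = 1.699 × 0.3286 = 0.5583.
-0.2 ± 0.5583 → (-0.76, 0.36).

(-0.76, 0.36)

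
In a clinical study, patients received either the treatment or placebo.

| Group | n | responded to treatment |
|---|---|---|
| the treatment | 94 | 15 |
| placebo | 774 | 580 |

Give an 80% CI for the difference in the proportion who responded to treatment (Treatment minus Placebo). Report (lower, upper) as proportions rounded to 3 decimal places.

Sample proportions: 15/94 = 0.1596, 580/774 = 0.7494.
Each SE is √(p̂(1−p̂)/n): √(0.1596·0.8404/94) = 0.03777 and √(0.7494·0.2506/774) = 0.01558.
SE(p̂₁ − p̂₂) = √(SE₁² + SE₂²) = √(0.0014265729 + 0.0002427364) = 0.04086, since the two samples are independent.
At 80% confidence z* = 1.282; margin = 1.282 × 0.04086 = 0.05238.
The difference is 0.1596 − 0.7494 = -0.5898, so the interval is -0.5898 ± 0.05238 = (-0.642, -0.537).

(-0.642, -0.537)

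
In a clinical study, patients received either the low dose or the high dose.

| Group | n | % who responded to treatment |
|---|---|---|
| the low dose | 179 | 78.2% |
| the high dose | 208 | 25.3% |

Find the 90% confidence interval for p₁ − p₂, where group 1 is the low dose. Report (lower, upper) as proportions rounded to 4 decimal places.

SE₁ = √(p̂₁(1−p̂₁)/n₁) = √(0.7820·0.2180/179) = 0.03086; SE₂ = √(0.2530·0.7470/208) = 0.03014.
Independent samples: SE of the difference = √(SE₁² + SE₂²) = √(0.0009523396 + 0.0009084196) = 0.04314.
z* for 90% confidence is 1.645, so the margin of error is 1.645 × 0.04314 = 0.07097.
Point estimate p̂₁ − p̂₂ = 0.7820 − 0.2530 = 0.5290.
0.5290 ± 0.07097 → (0.4580, 0.6000).

(0.4580, 0.6000)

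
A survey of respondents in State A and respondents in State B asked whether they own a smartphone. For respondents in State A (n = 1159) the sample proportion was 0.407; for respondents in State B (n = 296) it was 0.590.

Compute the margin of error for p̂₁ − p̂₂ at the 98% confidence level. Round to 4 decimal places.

0.0745

The two standard errors are √(0.4070×0.5930/1159) = 0.01443 and √(0.5900×0.4100/296) = 0.02859.
Because the samples are independent, SE_diff = √(0.01443² + 0.02859²) = 0.03203.
Using z* = 2.326 for 98%, ME = 2.326 × 0.03203 = 0.07450.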